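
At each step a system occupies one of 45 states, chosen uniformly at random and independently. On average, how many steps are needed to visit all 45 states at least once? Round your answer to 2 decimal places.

After k distinct states have appeared, the next step gives a new one with probability (45-k)/45, so the expected wait for the (k+1)-th is 45/(45-k).
E[T] = 45/45 + 45/44 + 45/43 + ... + 45/2 + 45/1 = 45·H_{45}.
H_{45} = 4.395, so E[T] = 197.773.

197.77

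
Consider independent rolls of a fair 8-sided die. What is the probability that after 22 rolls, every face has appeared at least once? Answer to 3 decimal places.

Let A_i be the event that face i is missing after 22 rolls. By inclusion–exclusion on the A_i,
P(all seen) = Σ_{j=0}^{8} (-1)^j C(8,j)((8-j)/8)^22
= 1.0000 - 0.4239 + 0.0499 - 0.0018 + 0.0000 - 0.0000 + 0.0000 - 0.0000 + 0.0000
= 0.6243.

0.624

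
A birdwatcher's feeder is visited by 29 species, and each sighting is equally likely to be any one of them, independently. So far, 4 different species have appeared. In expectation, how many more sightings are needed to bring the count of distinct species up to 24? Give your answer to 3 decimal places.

44.446

From k distinct to k+1 distinct takes on average 29/(29-k) sightings.
Sum over k = 4,...,23: E = 29/25 + 29/24 + 29/23 + ... + 29/7 + 29/6 = 44.4461.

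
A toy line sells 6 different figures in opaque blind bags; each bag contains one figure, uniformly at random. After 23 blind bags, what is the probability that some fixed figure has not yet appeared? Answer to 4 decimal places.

On each blind bag the fixed figure fails to appear with probability 5/6.
P(still missing after 23) = (5/6)^23 = 0.01509.

0.0151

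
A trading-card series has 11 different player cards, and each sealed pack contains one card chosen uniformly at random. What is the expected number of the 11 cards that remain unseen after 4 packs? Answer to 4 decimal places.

For each card, P(unseen after 4) = (10/11)^4 = 0.68301.
By linearity of expectation, E[unseen] = 11·(10/11)^4 = 7.51315.

7.5131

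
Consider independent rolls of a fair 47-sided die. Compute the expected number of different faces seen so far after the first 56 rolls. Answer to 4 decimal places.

32.9053

For each face, P(seen in 56 rolls) = 1 - (46/47)^56 = 0.70011.
By linearity of expectation, E[distinct seen] = 47·(1 - (46/47)^56) = 32.90528.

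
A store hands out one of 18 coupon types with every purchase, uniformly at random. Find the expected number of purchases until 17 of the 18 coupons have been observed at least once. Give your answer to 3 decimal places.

44.912

Going from k to k+1 distinct takes a geometric number of purchases with mean 18/(18-k).
Sum over k = 0,...,16: E = 18/18 + 18/17 + 18/16 + ... + 18/3 + 18/2 = 44.9119.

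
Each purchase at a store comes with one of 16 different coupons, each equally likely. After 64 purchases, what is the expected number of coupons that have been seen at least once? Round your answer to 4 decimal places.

15.7428

For each coupon, P(seen in 64 purchases) = 1 - (15/16)^64 = 0.98392.
By linearity of expectation, E[distinct seen] = 16·(1 - (15/16)^64) = 15.74279.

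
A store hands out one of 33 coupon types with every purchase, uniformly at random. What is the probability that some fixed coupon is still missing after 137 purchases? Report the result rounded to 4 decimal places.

0.0148

Each purchase misses the fixed coupon with probability (33-1)/33 = 32/33, independently.
P(still missing after 137) = (32/33)^137 = 0.01476.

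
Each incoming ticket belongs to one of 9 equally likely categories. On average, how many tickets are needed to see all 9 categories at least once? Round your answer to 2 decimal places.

After k distinct categories have appeared, the next ticket gives a new one with probability (9-k)/9, so the expected wait for the (k+1)-th is 9/(9-k).
E[T] = 9/9 + 9/8 + 9/7 + ... + 9/2 + 9/1 = 9·H_{9}.
H_{9} = 2.829, so E[T] = 25.461.

25.46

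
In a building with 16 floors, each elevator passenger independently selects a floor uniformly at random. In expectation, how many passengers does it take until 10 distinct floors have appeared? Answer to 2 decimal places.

14.89

Going from k to k+1 distinct takes a geometric number of passengers with mean 16/(16-k).
Sum over k = 0,...,9: E = 16/16 + 16/15 + 16/14 + ... + 16/8 + 16/7 = 14.892.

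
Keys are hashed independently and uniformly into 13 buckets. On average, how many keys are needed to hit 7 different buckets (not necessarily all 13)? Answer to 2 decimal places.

Going from k to k+1 distinct takes a geometric number of keys with mean 13/(13-k).
Sum over k = 0,...,6: E = 13/13 + 13/12 + 13/11 + ... + 13/8 + 13/7 = 9.492.

9.49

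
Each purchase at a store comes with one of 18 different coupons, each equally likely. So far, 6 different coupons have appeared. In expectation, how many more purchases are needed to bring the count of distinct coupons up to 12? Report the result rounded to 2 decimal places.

From k distinct to k+1 distinct takes on average 18/(18-k) purchases.
Sum over k = 6,...,11: E = 18/12 + 18/11 + 18/10 + 18/9 + 18/8 + 18/7 = 11.758.

11.76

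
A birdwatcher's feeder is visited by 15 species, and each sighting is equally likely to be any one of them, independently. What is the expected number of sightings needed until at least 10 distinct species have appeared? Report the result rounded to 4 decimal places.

Going from k to k+1 distinct takes a geometric number of sightings with mean 15/(15-k).
Sum over k = 0,...,9: E = 15/15 + 15/14 + 15/13 + ... + 15/7 + 15/6 = 15.52343.

15.5234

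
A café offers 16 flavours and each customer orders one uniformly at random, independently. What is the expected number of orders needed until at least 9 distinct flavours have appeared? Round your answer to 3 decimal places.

12.606

With k distinct flavours already seen, the next new one arrives after an expected 16/(16-k) orders.
Sum over k = 0,...,8: E = 16/16 + 16/15 + 16/14 + ... + 16/9 + 16/8 = 12.6059.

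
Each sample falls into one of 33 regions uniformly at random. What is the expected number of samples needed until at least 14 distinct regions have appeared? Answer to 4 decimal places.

17.8549

Going from k to k+1 distinct takes a geometric number of samples with mean 33/(33-k).
Sum over k = 0,...,13: E = 33/33 + 33/32 + 33/31 + ... + 33/21 + 33/20 = 17.85493.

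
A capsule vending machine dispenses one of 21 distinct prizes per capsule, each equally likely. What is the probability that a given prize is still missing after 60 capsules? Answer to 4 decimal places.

On each capsule the fixed prize fails to appear with probability 20/21.
P(still missing after 60) = (20/21)^60 = 0.05354.

0.0535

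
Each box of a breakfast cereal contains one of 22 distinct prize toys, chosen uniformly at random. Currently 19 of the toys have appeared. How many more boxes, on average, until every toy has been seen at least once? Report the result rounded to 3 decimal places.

From k distinct to k+1 distinct takes on average 22/(22-k) boxes.
Sum over k = 19,...,21: E = 22/3 + 22/2 + 22/1 = 40.3333.

40.333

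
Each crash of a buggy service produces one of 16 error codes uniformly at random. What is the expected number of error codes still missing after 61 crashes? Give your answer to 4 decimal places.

For each error code, P(unseen after 61) = (15/16)^61 = 0.01951.
By linearity of expectation, E[unseen] = 16·(15/16)^61 = 0.31215.

0.3122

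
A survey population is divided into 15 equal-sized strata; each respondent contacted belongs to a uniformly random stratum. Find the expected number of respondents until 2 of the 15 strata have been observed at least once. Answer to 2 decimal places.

With k distinct strata already seen, the next new one arrives after an expected 15/(15-k) respondents.
Sum over k = 0,...,1: E = 15/15 + 15/14 = 2.071.

2.07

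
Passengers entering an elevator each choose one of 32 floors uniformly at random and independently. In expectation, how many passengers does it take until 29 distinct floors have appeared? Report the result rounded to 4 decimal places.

With k distinct floors already seen, the next new one arrives after an expected 32/(32-k) passengers.
Sum over k = 0,...,28: E = 32/32 + 32/31 + 32/30 + ... + 32/5 + 32/4 = 71.20518.

71.2052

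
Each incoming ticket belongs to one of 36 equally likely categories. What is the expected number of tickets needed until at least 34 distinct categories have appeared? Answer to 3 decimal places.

With k distinct categories already seen, the next new one arrives after an expected 36/(36-k) tickets.
Sum over k = 0,...,33: E = 36/36 + 36/35 + 36/34 + ... + 36/4 + 36/3 = 96.2841.

96.284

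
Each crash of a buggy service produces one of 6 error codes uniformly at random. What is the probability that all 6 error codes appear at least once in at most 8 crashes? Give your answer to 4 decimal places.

0.1140

By inclusion–exclusion over which error codes are missing,
P(all seen) = Σ_{j=0}^{6} (-1)^j C(6,j)((6-j)/6)^8
= 1.00000 - 1.39541 + 0.58528 - 0.07813 + 0.00229 - 0.00000 + 0.00000
= 0.11403.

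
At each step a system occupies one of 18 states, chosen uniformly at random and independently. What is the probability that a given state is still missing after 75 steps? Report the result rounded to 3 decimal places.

0.014

On each step the fixed state fails to appear with probability 17/18.
P(still missing after 75) = (17/18)^75 = 0.0137.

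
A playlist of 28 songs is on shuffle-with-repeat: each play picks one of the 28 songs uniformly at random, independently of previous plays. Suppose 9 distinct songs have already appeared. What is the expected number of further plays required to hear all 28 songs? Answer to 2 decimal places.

The wait to go from k to k+1 distinct songs is geometric with mean 28/(28-k).
Sum over k = 9,...,27: E = 28/19 + 28/18 + 28/17 + ... + 28/2 + 28/1 = 99.337.

99.34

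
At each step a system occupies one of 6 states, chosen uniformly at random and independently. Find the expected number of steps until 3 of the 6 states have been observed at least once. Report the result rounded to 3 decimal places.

3.700

With k distinct states already seen, the next new one arrives after an expected 6/(6-k) steps.
Sum over k = 0,...,2: E = 6/6 + 6/5 + 6/4 = 3.7000.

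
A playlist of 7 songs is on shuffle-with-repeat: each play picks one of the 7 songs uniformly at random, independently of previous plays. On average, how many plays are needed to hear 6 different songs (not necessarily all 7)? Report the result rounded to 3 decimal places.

11.150

With k distinct songs already seen, the next new one arrives after an expected 7/(7-k) plays.
Sum over k = 0,...,5: E = 7/7 + 7/6 + 7/5 + 7/4 + 7/3 + 7/2 = 11.1500.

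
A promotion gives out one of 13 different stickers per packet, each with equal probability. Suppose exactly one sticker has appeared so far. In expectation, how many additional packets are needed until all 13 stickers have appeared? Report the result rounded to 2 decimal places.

40.34

The wait to go from k to k+1 distinct stickers is geometric with mean 13/(13-k).
Sum over k = 1,...,12: E = 13/12 + 13/11 + 13/10 + ... + 13/2 + 13/1 = 40.342.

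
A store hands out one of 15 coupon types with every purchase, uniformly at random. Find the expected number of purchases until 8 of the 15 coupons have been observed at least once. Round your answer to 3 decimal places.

Going from k to k+1 distinct takes a geometric number of purchases with mean 15/(15-k).
Sum over k = 0,...,7: E = 15/15 + 15/14 + 15/13 + ... + 15/9 + 15/8 = 10.8806.

10.881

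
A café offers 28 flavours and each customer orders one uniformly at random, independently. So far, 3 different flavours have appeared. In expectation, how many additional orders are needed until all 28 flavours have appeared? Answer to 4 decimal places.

106.8468

From k distinct to k+1 distinct takes on average 28/(28-k) orders.
Sum over k = 3,...,27: E = 28/25 + 28/24 + 28/23 + ... + 28/2 + 28/1 = 106.84683.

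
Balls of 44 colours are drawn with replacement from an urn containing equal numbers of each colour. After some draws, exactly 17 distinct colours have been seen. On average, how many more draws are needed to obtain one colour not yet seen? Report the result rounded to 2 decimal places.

The number of draws until the next new colour is geometric with success probability 27/44, so its mean is 44/27.
E = 44/27 = 1.630.

1.63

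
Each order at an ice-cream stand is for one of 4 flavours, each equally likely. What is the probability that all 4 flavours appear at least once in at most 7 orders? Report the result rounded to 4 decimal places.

0.5127

By inclusion–exclusion over which flavours are missing,
P(all seen) = Σ_{j=0}^{4} (-1)^j C(4,j)((4-j)/4)^7
= 1.00000 - 0.53394 + 0.04688 - 0.00024 + 0.00000
= 0.51270.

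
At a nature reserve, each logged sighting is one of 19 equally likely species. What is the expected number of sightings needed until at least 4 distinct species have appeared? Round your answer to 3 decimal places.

4.361

Going from k to k+1 distinct takes a geometric number of sightings with mean 19/(19-k).
Sum over k = 0,...,3: E = 19/19 + 19/18 + 19/17 + 19/16 = 4.3607.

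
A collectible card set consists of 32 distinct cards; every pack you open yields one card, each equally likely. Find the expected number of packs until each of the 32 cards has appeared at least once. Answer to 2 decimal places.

The wait to go from k to k+1 distinct cards is geometric with mean 32/(32-k).
E[T] = 32/32 + 32/31 + 32/30 + ... + 32/2 + 32/1 = 32·H_{32}.
H_{32} = 4.058, so E[T] = 129.872.

129.87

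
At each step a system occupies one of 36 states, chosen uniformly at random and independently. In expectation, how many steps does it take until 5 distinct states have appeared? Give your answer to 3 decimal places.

5.303

Going from k to k+1 distinct takes a geometric number of steps with mean 36/(36-k).
Sum over k = 0,...,4: E = 36/36 + 36/35 + 36/34 + 36/33 + 36/32 = 5.3033.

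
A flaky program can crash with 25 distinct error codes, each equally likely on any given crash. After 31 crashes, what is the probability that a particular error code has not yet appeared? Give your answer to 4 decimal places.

0.2821

On each crash the fixed error code fails to appear with probability 24/25.
P(still missing after 31) = (24/25)^31 = 0.28210.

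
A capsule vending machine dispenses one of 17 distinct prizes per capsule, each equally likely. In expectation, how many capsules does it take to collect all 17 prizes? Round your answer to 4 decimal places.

Split into phases: going from k distinct to k+1 distinct takes on average 17/(17-k) capsules.
E[T] = 17/17 + 17/16 + 17/15 + ... + 17/2 + 17/1 = 17·H_{17}.
H_{17} = 3.43955, so E[T] = 58.47239.

58.4724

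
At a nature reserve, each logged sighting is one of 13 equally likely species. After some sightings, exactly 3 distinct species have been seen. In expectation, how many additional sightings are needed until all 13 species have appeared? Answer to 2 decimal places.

With k distinct species already seen, the next new one takes an expected 13/(13-k) sightings.
Sum over k = 3,...,12: E = 13/10 + 13/9 + 13/8 + ... + 13/2 + 13/1 = 38.077.

38.08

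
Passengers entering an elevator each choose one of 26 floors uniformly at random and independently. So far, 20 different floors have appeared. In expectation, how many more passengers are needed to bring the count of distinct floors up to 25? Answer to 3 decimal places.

37.700

From k distinct to k+1 distinct takes on average 26/(26-k) passengers.
Sum over k = 20,...,24: E = 26/6 + 26/5 + 26/4 + 26/3 + 26/2 = 37.7000.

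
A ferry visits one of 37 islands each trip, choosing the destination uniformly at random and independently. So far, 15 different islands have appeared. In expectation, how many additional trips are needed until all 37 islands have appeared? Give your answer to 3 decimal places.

From k distinct to k+1 distinct takes on average 37/(37-k) trips.
Sum over k = 15,...,36: E = 37/22 + 37/21 + 37/20 + ... + 37/2 + 37/1 = 136.5601.

136.560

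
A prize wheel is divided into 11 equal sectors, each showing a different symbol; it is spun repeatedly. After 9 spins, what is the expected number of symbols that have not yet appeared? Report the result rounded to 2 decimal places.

For each symbol, P(unseen after 9) = (10/11)^9 = 0.424.
By linearity of expectation, E[unseen] = 11·(10/11)^9 = 4.665.

4.67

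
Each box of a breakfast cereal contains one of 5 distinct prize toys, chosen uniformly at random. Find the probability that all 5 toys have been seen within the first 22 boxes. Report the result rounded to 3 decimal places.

By inclusion–exclusion over which toys are missing,
P(all seen) = Σ_{j=0}^{5} (-1)^j C(5,j)((5-j)/5)^22
= 1.0000 - 0.0369 + 0.0001 - 0.0000 + 0.0000 - 0.0000
= 0.9632.

0.963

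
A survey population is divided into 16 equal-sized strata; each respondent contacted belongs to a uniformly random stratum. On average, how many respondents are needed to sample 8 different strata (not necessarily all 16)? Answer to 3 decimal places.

10.606

With k distinct strata already seen, the next new one arrives after an expected 16/(16-k) respondents.
Sum over k = 0,...,7: E = 16/16 + 16/15 + 16/14 + ... + 16/10 + 16/9 = 10.6059.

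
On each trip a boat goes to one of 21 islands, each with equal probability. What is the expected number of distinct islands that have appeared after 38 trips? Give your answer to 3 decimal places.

17.711

For each island, P(seen in 38 trips) = 1 - (20/21)^38 = 0.8434.
By linearity of expectation, E[distinct seen] = 21·(1 - (20/21)^38) = 17.7113.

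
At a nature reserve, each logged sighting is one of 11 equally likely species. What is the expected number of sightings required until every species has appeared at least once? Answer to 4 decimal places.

The wait to go from k to k+1 distinct species is geometric with mean 11/(11-k).
E[T] = 11/11 + 11/10 + 11/9 + ... + 11/2 + 11/1 = 11·H_{11}.
H_{11} = 3.01988, so E[T] = 33.21865.

33.2187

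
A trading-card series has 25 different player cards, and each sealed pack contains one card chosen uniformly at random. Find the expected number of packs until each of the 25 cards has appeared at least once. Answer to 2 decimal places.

The wait to go from k to k+1 distinct cards is geometric with mean 25/(25-k).
E[T] = 25/25 + 25/24 + 25/23 + ... + 25/2 + 25/1 = 25·H_{25}.
H_{25} = 3.816, so E[T] = 95.399.

95.40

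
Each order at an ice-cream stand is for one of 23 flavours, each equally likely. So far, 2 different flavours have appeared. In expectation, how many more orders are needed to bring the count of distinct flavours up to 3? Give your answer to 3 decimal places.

With k distinct flavours already seen, the next new one takes an expected 23/(23-k) orders.
Only the k = 2 term is needed: E = 23/21 = 1.0952.

1.095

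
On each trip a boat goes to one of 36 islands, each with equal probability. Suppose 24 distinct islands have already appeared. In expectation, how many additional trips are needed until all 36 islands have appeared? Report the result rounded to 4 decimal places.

111.7156

With k distinct islands already seen, the next new one takes an expected 36/(36-k) trips.
Sum over k = 24,...,35: E = 36/12 + 36/11 + 36/10 + ... + 36/2 + 36/1 = 111.71558.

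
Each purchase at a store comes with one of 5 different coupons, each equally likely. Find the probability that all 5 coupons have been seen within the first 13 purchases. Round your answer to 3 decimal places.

By inclusion–exclusion over which coupons are missing,
P(all seen) = Σ_{j=0}^{5} (-1)^j C(5,j)((5-j)/5)^13
= 1.0000 - 0.2749 + 0.0131 - 0.0001 + 0.0000 - 0.0000
= 0.7381.

0.738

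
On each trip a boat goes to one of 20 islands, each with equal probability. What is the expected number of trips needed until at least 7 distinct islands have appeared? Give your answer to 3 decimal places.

With k distinct islands already seen, the next new one arrives after an expected 20/(20-k) trips.
Sum over k = 0,...,6: E = 20/20 + 20/19 + 20/18 + ... + 20/15 + 20/14 = 8.3521.

8.352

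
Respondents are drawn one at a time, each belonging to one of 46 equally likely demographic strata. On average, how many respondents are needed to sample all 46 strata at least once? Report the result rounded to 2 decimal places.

203.17

After k distinct strata have appeared, the next respondent gives a new one with probability (46-k)/46, so the expected wait for the (k+1)-th is 46/(46-k).
E[T] = 46/46 + 46/45 + 46/44 + ... + 46/2 + 46/1 = 46·H_{46}.
H_{46} = 4.417, so E[T] = 203.168.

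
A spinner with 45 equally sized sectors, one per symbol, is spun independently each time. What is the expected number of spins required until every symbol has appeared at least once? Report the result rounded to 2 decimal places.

The wait to go from k to k+1 distinct symbols is geometric with mean 45/(45-k).
E[T] = 45/45 + 45/44 + 45/43 + ... + 45/2 + 45/1 = 45·H_{45}.
H_{45} = 4.395, so E[T] = 197.773.

197.77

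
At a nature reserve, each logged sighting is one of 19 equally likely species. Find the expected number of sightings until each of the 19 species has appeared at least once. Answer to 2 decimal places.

Split into phases: going from k distinct to k+1 distinct takes on average 19/(19-k) sightings.
E[T] = 19/19 + 19/18 + 19/17 + ... + 19/2 + 19/1 = 19·H_{19}.
H_{19} = 3.548, so E[T] = 67.407.

67.41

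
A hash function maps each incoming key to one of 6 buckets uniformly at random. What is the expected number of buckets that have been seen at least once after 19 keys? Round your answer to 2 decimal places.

5.81

For each bucket, P(seen in 19 keys) = 1 - (5/6)^19 = 0.969.
By linearity of expectation, E[distinct seen] = 6·(1 - (5/6)^19) = 5.812.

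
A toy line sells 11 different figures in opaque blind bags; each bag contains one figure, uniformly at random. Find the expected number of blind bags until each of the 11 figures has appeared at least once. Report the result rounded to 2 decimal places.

The wait to go from k to k+1 distinct figures is geometric with mean 11/(11-k).
E[T] = 11/11 + 11/10 + 11/9 + ... + 11/2 + 11/1 = 11·H_{11}.
H_{11} = 3.020, so E[T] = 33.219.

33.22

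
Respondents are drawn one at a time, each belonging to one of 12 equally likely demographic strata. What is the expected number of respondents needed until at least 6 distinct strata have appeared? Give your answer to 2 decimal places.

Going from k to k+1 distinct takes a geometric number of respondents with mean 12/(12-k).
Sum over k = 0,...,5: E = 12/12 + 12/11 + 12/10 + 12/9 + 12/8 + 12/7 = 7.839.

7.84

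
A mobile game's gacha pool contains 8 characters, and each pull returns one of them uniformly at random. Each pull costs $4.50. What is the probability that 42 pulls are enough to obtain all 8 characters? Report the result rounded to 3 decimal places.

0.971

Let A_i be the event that character i is missing after 42 pulls. By inclusion–exclusion on the A_i,
P(all seen) = Σ_{j=0}^{8} (-1)^j C(8,j)((8-j)/8)^42
= 1.0000 - 0.0293 + 0.0002 - 0.0000 + 0.0000 - 0.0000 + 0.0000 - 0.0000 + 0.0000
= 0.9708.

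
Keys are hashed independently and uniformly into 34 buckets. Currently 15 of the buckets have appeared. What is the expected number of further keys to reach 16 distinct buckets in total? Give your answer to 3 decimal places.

The wait to go from k to k+1 distinct buckets is geometric with mean 34/(34-k).
Only the k = 15 term is needed: E = 34/19 = 1.7895.

1.789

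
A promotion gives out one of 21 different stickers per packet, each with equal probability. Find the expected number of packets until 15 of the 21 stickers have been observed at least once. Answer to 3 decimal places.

25.103

With k distinct stickers already seen, the next new one arrives after an expected 21/(21-k) packets.
Sum over k = 0,...,14: E = 21/21 + 21/20 + 21/19 + ... + 21/8 + 21/7 = 25.1025.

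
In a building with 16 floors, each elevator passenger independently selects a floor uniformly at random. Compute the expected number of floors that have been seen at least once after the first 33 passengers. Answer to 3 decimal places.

14.098

For each floor, P(seen in 33 passengers) = 1 - (15/16)^33 = 0.8811.
By linearity of expectation, E[distinct seen] = 16·(1 - (15/16)^33) = 14.0982.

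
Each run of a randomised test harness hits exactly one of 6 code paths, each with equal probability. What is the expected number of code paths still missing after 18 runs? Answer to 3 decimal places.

For each code path, P(unseen after 18) = (5/6)^18 = 0.0376.
By linearity of expectation, E[unseen] = 6·(5/6)^18 = 0.2254.

0.225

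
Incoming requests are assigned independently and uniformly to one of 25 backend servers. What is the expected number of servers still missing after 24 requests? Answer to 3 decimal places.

For each server, P(unseen after 24) = (24/25)^24 = 0.3754.
By linearity of expectation, E[unseen] = 25·(24/25)^24 = 9.3853.

9.385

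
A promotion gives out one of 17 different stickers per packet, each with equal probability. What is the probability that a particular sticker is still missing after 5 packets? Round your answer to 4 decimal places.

On each packet the fixed sticker fails to appear with probability 16/17.
P(still missing after 5) = (16/17)^5 = 0.73851.

0.7385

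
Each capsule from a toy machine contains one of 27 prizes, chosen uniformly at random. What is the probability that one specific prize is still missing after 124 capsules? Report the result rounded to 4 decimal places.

0.0093

Each capsule misses the fixed prize with probability (27-1)/27 = 26/27, independently.
P(still missing after 124) = (26/27)^124 = 0.00928.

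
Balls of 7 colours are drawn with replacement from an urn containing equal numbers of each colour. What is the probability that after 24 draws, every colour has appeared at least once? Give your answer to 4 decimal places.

0.8334

Let A_i be the event that colour i is missing after 24 draws. By inclusion–exclusion on the A_i,
P(all seen) = Σ_{j=0}^{7} (-1)^j C(7,j)((7-j)/7)^24
= 1.00000 - 0.17313 + 0.00653 - 0.00005 + 0.00000 - 0.00000 + 0.00000 - 0.00000
= 0.83335.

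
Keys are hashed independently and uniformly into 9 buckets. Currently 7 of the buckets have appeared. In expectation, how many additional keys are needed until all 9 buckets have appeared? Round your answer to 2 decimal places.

13.50

With k distinct buckets already seen, the next new one takes an expected 9/(9-k) keys.
Sum over k = 7,...,8: E = 9/2 + 9/1 = 13.500.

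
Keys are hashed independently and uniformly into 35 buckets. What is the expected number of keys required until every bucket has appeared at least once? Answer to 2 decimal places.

145.14

Split into phases: going from k distinct to k+1 distinct takes on average 35/(35-k) keys.
E[T] = 35/35 + 35/34 + 35/33 + ... + 35/2 + 35/1 = 35·H_{35}.
H_{35} = 4.147, so E[T] = 145.137.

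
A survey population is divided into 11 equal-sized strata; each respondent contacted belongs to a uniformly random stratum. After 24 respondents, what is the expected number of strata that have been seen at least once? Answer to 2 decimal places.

9.88

For each stratum, P(seen in 24 respondents) = 1 - (10/11)^24 = 0.898.
By linearity of expectation, E[distinct seen] = 11·(1 - (10/11)^24) = 9.883.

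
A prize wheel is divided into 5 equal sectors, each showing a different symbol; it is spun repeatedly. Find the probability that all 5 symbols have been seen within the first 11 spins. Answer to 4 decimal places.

Let A_i be the event that symbol i is missing after 11 spins. By inclusion–exclusion on the A_i,
P(all seen) = Σ_{j=0}^{5} (-1)^j C(5,j)((5-j)/5)^11
= 1.00000 - 0.42950 + 0.03628 - 0.00042 + 0.00000 - 0.00000
= 0.60636.

0.6064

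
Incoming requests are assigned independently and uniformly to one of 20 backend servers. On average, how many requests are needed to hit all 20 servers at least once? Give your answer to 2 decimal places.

71.95

Split into phases: going from k distinct to k+1 distinct takes on average 20/(20-k) requests.
E[T] = 20/20 + 20/19 + 20/18 + ... + 20/2 + 20/1 = 20·H_{20}.
H_{20} = 3.598, so E[T] = 71.955.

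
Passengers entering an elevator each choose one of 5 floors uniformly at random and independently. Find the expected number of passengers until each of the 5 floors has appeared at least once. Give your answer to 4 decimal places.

The wait to go from k to k+1 distinct floors is geometric with mean 5/(5-k).
E[T] = 5/5 + 5/4 + 5/3 + 5/2 + 5/1 = 5·H_{5}.
H_{5} = 2.28333, so E[T] = 11.41667.

11.4167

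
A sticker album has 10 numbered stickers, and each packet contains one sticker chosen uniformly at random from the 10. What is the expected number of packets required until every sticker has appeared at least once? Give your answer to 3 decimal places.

Split into phases: going from k distinct to k+1 distinct takes on average 10/(10-k) packets.
E[T] = 10/10 + 10/9 + 10/8 + ... + 10/2 + 10/1 = 10·H_{10}.
H_{10} = 2.9290, so E[T] = 29.2897.

29.290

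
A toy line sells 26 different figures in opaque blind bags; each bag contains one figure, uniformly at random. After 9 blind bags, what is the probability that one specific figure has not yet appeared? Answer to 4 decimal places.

0.7026

Each blind bag misses the fixed figure with probability (26-1)/26 = 25/26, independently.
P(still missing after 9) = (25/26)^9 = 0.70259.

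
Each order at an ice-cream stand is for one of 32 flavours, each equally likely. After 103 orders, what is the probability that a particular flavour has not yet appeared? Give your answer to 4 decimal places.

0.0380

Each order misses the fixed flavour with probability (32-1)/32 = 31/32, independently.
P(still missing after 103) = (31/32)^103 = 0.03800.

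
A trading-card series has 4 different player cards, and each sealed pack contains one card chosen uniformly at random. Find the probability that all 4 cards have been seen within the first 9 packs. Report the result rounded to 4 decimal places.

0.7114

Let A_i be the event that card i is missing after 9 packs. By inclusion–exclusion on the A_i,
P(all seen) = Σ_{j=0}^{4} (-1)^j C(4,j)((4-j)/4)^9
= 1.00000 - 0.30034 + 0.01172 - 0.00002 + 0.00000
= 0.71136.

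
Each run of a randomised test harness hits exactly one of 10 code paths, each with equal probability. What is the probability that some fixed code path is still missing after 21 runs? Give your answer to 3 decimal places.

0.109

On each run the fixed code path fails to appear with probability 9/10.
P(still missing after 21) = (9/10)^21 = 0.1094.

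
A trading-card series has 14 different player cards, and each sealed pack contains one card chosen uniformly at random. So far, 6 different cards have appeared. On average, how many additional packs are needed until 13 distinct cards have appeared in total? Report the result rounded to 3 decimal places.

24.050

The wait to go from k to k+1 distinct cards is geometric with mean 14/(14-k).
Sum over k = 6,...,12: E = 14/8 + 14/7 + 14/6 + ... + 14/3 + 14/2 = 24.0500.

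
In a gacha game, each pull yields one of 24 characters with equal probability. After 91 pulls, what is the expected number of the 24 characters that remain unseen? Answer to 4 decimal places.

0.4991

For each character, P(unseen after 91) = (23/24)^91 = 0.02080.
By linearity of expectation, E[unseen] = 24·(23/24)^91 = 0.49914.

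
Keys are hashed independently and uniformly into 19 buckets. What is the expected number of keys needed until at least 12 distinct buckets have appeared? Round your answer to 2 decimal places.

18.14

With k distinct buckets already seen, the next new one arrives after an expected 19/(19-k) keys.
Sum over k = 0,...,11: E = 19/19 + 19/18 + 19/17 + ... + 19/9 + 19/8 = 18.143.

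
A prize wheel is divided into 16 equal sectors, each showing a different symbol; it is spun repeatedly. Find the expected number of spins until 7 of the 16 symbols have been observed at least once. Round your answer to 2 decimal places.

Going from k to k+1 distinct takes a geometric number of spins with mean 16/(16-k).
Sum over k = 0,...,6: E = 16/16 + 16/15 + 16/14 + ... + 16/11 + 16/10 = 8.828.

8.83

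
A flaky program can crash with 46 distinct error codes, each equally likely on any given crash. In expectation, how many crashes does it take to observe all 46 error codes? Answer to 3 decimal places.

203.168

Split into phases: going from k distinct to k+1 distinct takes on average 46/(46-k) crashes.
E[T] = 46/46 + 46/45 + 46/44 + ... + 46/2 + 46/1 = 46·H_{46}.
H_{46} = 4.4167, so E[T] = 203.1676.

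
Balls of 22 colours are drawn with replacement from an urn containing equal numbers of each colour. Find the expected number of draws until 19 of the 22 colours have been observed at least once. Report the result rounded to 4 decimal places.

40.8646

Going from k to k+1 distinct takes a geometric number of draws with mean 22/(22-k).
Sum over k = 0,...,18: E = 22/22 + 22/21 + 22/20 + ... + 22/5 + 22/4 = 40.86456.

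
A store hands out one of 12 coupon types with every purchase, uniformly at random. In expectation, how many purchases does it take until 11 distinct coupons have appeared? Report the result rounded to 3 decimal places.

25.239

Going from k to k+1 distinct takes a geometric number of purchases with mean 12/(12-k).
Sum over k = 0,...,10: E = 12/12 + 12/11 + 12/10 + ... + 12/3 + 12/2 = 25.2385.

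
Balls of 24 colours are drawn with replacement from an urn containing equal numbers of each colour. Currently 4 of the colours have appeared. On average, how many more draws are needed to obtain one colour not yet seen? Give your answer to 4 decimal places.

Each draw yields a new colour with probability (24-4)/24 = 20/24, so the wait is geometric with mean 24/20.
E = 24/20 = 1.20000.

1.2000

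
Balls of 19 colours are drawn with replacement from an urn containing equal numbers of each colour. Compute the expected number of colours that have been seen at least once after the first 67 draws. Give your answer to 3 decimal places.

For each colour, P(seen in 67 draws) = 1 - (18/19)^67 = 0.9733.
By linearity of expectation, E[distinct seen] = 19·(1 - (18/19)^67) = 18.4924.

18.492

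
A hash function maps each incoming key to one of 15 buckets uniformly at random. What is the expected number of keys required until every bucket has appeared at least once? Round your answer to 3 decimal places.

49.773

Split into phases: going from k distinct to k+1 distinct takes on average 15/(15-k) keys.
E[T] = 15/15 + 15/14 + 15/13 + ... + 15/2 + 15/1 = 15·H_{15}.
H_{15} = 3.3182, so E[T] = 49.7734.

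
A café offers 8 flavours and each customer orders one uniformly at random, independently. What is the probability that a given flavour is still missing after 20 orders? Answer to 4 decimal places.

Each order misses the fixed flavour with probability (8-1)/8 = 7/8, independently.
P(still missing after 20) = (7/8)^20 = 0.06921.

0.0692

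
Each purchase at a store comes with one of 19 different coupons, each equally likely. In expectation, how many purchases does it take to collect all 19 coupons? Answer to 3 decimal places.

The wait to go from k to k+1 distinct coupons is geometric with mean 19/(19-k).
E[T] = 19/19 + 19/18 + 19/17 + ... + 19/2 + 19/1 = 19·H_{19}.
H_{19} = 3.5477, so E[T] = 67.4071.

67.407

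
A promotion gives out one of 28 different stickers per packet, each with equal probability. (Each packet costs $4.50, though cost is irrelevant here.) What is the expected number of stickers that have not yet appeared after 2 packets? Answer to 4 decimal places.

For each sticker, P(unseen after 2) = (27/28)^2 = 0.92985.
By linearity of expectation, E[unseen] = 28·(27/28)^2 = 26.03571.

26.0357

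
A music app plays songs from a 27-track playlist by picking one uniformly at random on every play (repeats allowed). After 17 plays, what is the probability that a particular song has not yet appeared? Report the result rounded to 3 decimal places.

0.526

On each play the fixed song fails to appear with probability 26/27.
P(still missing after 17) = (26/27)^17 = 0.5265.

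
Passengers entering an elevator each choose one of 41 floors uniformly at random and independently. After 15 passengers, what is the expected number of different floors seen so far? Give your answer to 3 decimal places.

12.691

For each floor, P(seen in 15 passengers) = 1 - (40/41)^15 = 0.3095.
By linearity of expectation, E[distinct seen] = 41·(1 - (40/41)^15) = 12.6909.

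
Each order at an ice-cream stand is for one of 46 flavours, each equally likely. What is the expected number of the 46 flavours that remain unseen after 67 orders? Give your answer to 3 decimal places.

10.549

For each flavour, P(unseen after 67) = (45/46)^67 = 0.2293.
By linearity of expectation, E[unseen] = 46·(45/46)^67 = 10.5492.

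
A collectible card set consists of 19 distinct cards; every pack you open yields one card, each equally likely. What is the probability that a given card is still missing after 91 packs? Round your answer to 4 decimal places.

0.0073

On each pack the fixed card fails to appear with probability 18/19.
P(still missing after 91) = (18/19)^91 = 0.00730.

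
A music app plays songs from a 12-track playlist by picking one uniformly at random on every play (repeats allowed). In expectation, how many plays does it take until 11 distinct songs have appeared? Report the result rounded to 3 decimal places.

With k distinct songs already seen, the next new one arrives after an expected 12/(12-k) plays.
Sum over k = 0,...,10: E = 12/12 + 12/11 + 12/10 + ... + 12/3 + 12/2 = 25.2385.

25.239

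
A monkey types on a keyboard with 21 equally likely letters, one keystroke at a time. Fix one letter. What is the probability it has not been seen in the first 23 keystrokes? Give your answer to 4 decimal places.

0.3256

Each keystroke misses the fixed letter with probability (21-1)/21 = 20/21, independently.
P(still missing after 23) = (20/21)^23 = 0.32557.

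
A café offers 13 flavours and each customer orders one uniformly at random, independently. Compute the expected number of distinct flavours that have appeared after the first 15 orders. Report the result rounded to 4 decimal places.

9.0870

For each flavour, P(seen in 15 orders) = 1 - (12/13)^15 = 0.69900.
By linearity of expectation, E[distinct seen] = 13·(1 - (12/13)^15) = 9.08698.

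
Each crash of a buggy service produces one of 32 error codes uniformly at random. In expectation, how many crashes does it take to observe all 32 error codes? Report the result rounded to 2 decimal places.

129.87

After k distinct error codes have appeared, the next crash gives a new one with probability (32-k)/32, so the expected wait for the (k+1)-th is 32/(32-k).
E[T] = 32/32 + 32/31 + 32/30 + ... + 32/2 + 32/1 = 32·H_{32}.
H_{32} = 4.058, so E[T] = 129.872.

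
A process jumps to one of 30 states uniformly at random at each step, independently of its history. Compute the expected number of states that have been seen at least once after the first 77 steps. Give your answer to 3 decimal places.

27.795

For each state, P(seen in 77 steps) = 1 - (29/30)^77 = 0.9265.
By linearity of expectation, E[distinct seen] = 30·(1 - (29/30)^77) = 27.7949.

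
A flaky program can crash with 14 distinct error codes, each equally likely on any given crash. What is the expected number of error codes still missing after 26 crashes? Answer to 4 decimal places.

For each error code, P(unseen after 26) = (13/14)^26 = 0.14561.
By linearity of expectation, E[unseen] = 14·(13/14)^26 = 2.03857.

2.0386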